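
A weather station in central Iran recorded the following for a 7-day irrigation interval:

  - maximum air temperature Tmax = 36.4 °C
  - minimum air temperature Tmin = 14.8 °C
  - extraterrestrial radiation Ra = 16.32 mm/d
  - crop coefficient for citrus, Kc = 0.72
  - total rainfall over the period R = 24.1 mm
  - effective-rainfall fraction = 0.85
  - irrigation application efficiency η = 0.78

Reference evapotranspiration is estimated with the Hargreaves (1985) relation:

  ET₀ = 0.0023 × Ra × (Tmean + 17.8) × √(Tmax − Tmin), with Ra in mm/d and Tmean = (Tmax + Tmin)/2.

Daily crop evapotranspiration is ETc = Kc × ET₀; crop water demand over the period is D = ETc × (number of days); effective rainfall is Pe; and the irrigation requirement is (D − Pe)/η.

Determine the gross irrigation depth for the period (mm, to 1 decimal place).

22.7 mm

Tmean = (36.4 + 14.8)/2 = 25.60 °C
ET₀ = 0.0023 × 16.32 × (25.60 + 17.8) × √21.6 = 0.0023 × 16.32 × 43.40 × 4.6476 = 7.5712 mm/d
ETc = Kc × ET₀ = 0.72 × 7.5712 = 5.4513 mm/d
Crop demand D = ETc × 7 d = 5.4513 × 7 = 38.159 mm
Pe = 0.85 × 24.1 = 20.485 mm
D − Pe = 38.159 − 20.485 = 17.674 mm
Gross irrigation = 17.674 / 0.78 = 22.659 mm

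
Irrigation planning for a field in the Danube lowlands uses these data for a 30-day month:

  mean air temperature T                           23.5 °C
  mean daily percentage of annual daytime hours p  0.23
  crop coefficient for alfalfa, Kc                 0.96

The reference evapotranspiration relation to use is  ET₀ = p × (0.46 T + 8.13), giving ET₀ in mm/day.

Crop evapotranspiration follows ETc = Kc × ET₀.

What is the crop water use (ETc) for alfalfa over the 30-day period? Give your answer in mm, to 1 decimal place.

125.5 mm

ET₀ = 0.23 × (0.46 × 23.5 + 8.13) = 0.23 × 18.940 = 4.3562 mm/d
ETc = Kc × ET₀ = 0.96 × 4.3562 = 4.1820 mm/d
Over 30 days: 4.1820 × 30 = 125.460 mm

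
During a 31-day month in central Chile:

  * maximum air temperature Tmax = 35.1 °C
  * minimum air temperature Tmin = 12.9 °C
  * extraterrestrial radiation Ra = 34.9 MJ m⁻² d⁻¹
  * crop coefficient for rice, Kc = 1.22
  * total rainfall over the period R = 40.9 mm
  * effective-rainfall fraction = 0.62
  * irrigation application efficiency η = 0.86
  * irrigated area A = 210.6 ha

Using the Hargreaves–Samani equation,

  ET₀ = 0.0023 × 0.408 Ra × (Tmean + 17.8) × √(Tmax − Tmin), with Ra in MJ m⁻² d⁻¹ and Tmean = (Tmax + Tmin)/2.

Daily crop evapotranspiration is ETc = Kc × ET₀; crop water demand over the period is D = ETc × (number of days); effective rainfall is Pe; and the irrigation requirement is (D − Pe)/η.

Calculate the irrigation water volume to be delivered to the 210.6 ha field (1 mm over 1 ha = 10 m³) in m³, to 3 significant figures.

Tmean = (35.1 + 12.9)/2 = 24.00 °C
0.408 Ra = 0.408 × 34.9 = 14.2392 mm/d equivalent
ET₀ = 0.0023 × 14.2392 × (24.00 + 17.8) × √22.2 = 0.0023 × 14.2392 × 41.80 × 4.7117 = 6.4501 mm/d
ETc = Kc × ET₀ = 1.22 × 6.4501 = 7.8691 mm/d
Crop demand D = ETc × 31 d = 7.8691 × 31 = 243.942 mm
Pe = 0.62 × 40.9 = 25.358 mm
D − Pe = 243.942 − 25.358 = 218.584 mm
Gross irrigation = 218.584 / 0.86 = 254.167 mm
Volume = 254.167 mm × 210.6 ha × 10 = 535275.7 m³

535000 m³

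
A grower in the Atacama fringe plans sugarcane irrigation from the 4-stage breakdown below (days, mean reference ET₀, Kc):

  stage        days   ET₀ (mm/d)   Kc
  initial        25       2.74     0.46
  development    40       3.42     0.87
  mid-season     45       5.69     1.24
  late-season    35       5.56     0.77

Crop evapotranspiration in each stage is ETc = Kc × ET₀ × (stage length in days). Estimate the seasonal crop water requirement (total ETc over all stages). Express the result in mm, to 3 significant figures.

initial: 0.46 × 2.74 × 25 = 31.51 mm
development: 0.87 × 3.42 × 40 = 119.02 mm
mid-season: 1.24 × 5.69 × 45 = 317.50 mm
late-season: 0.77 × 5.56 × 35 = 149.84 mm
Seasonal total = 617.87 mm

618 mm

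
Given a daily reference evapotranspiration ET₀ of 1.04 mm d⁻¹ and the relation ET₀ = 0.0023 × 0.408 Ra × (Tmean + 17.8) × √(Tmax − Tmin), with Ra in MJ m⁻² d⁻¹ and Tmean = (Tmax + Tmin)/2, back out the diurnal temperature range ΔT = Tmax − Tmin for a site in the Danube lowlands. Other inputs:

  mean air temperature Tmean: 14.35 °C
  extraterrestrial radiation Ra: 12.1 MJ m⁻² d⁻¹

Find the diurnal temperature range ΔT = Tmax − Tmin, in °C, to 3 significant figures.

8.12 °C

√ΔT = ET₀ / [0.0023 × 0.408 × Ra × (Tmean+17.8)] = 1.04 / (0.0023 × 4.9368 × 32.15) = 2.8489
ΔT = 2.8489² = 8.116 °C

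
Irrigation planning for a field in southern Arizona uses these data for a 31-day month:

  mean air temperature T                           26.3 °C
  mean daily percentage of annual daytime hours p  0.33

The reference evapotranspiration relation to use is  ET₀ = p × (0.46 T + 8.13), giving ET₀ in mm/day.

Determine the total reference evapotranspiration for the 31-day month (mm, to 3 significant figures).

207 mm

ET₀ = 0.33 × (0.46 × 26.3 + 8.13) = 0.33 × 20.228 = 6.6752 mm/d
Monthly total = 6.6752 × 31 = 206.931 mm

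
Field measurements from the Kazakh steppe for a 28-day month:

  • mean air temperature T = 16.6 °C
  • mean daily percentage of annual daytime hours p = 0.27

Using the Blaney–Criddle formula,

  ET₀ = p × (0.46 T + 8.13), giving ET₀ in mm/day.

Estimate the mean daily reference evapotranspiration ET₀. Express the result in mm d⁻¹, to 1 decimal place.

4.3 mm d⁻¹

ET₀ = 0.27 × (0.46 × 16.6 + 8.13) = 0.27 × 15.766 = 4.2568 mm/d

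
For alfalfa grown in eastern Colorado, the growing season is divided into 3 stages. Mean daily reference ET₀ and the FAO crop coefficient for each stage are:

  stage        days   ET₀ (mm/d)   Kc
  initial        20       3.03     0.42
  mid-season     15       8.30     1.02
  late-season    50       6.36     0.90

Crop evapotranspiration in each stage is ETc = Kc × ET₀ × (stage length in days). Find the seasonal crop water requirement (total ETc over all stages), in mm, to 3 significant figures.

439 mm

initial: 0.42 × 3.03 × 20 = 25.45 mm
mid-season: 1.02 × 8.30 × 15 = 126.99 mm
late-season: 0.90 × 6.36 × 50 = 286.20 mm
Seasonal total = 438.64 mm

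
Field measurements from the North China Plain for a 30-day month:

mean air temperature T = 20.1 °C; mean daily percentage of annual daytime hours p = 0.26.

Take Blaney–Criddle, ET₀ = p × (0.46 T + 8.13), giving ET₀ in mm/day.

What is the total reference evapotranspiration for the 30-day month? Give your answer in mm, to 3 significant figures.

ET₀ = 0.26 × (0.46 × 20.1 + 8.13) = 0.26 × 17.376 = 4.5178 mm/d
Monthly total = 4.5178 × 30 = 135.534 mm

136 mm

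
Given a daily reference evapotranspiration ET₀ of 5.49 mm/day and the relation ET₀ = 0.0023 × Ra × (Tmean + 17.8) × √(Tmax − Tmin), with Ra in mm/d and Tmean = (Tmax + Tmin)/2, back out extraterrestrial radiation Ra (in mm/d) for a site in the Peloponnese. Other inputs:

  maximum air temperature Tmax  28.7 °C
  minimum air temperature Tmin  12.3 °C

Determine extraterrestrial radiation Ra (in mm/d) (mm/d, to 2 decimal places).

Tmean = 20.50 °C; √ΔT = 4.0497
Ra = ET₀ / [0.0023 × (Tmean+17.8) × √ΔT] = 5.49 / (0.0023 × 38.30 × 4.0497) = 15.389 mm/d

15.39 mm/d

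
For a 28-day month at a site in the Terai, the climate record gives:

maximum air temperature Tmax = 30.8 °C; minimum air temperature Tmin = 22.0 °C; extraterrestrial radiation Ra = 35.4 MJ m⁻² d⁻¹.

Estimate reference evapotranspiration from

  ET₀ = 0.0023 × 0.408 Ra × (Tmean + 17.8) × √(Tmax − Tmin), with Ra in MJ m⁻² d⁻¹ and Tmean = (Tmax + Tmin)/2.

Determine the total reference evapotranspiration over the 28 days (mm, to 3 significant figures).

122 mm

Tmean = (30.8 + 22.0)/2 = 26.40 °C
0.408 Ra = 0.408 × 35.4 = 14.4432 mm/d equivalent
ET₀ = 0.0023 × 14.4432 × (26.40 + 17.8) × √8.8 = 0.0023 × 14.4432 × 44.20 × 2.9665 = 4.3557 mm/d
Over 28 days: 4.3557 × 28 = 121.960 mm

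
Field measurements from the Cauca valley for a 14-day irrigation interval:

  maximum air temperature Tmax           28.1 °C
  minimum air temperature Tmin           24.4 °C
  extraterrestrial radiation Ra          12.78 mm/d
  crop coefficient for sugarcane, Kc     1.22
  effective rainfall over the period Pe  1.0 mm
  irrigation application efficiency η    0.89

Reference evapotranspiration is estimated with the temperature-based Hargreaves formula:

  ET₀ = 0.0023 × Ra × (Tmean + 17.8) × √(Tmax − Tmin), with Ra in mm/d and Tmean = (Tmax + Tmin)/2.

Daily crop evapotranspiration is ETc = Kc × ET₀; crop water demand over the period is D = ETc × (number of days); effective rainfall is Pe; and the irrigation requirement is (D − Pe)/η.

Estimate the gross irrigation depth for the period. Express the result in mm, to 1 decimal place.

46.7 mm

Tmean = (28.1 + 24.4)/2 = 26.25 °C
ET₀ = 0.0023 × 12.78 × (26.25 + 17.8) × √3.7 = 0.0023 × 12.78 × 44.05 × 1.9235 = 2.4906 mm/d
ETc = Kc × ET₀ = 1.22 × 2.4906 = 3.0385 mm/d
Crop demand D = ETc × 14 d = 3.0385 × 14 = 42.539 mm
D − Pe = 42.539 − 1.0 = 41.539 mm
Gross irrigation = 41.539 / 0.89 = 46.673 mm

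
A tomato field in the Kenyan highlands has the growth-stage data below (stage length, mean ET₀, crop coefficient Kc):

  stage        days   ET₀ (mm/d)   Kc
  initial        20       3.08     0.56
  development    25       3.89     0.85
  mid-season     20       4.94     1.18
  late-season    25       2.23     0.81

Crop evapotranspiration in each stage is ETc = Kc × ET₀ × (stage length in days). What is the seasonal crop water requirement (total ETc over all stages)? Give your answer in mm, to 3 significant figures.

279 mm

initial: 0.56 × 3.08 × 20 = 34.50 mm
development: 0.85 × 3.89 × 25 = 82.66 mm
mid-season: 1.18 × 4.94 × 20 = 116.58 mm
late-season: 0.81 × 2.23 × 25 = 45.16 mm
Seasonal total = 278.90 mm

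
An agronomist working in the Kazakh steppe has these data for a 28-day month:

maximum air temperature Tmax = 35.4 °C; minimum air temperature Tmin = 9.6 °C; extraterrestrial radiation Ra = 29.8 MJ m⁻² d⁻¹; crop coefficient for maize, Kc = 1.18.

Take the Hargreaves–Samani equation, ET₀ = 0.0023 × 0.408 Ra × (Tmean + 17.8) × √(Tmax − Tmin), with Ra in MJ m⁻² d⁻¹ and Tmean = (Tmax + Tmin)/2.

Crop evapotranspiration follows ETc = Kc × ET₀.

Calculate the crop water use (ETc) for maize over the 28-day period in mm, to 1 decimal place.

189.1 mm

Tmean = (35.4 + 9.6)/2 = 22.50 °C
0.408 Ra = 0.408 × 29.8 = 12.1584 mm/d equivalent
ET₀ = 0.0023 × 12.1584 × (22.50 + 17.8) × √25.8 = 0.0023 × 12.1584 × 40.30 × 5.0794 = 5.7243 mm/d
ETc = Kc × ET₀ = 1.18 × 5.7243 = 6.7547 mm/d
Over 28 days: 6.7547 × 28 = 189.132 mm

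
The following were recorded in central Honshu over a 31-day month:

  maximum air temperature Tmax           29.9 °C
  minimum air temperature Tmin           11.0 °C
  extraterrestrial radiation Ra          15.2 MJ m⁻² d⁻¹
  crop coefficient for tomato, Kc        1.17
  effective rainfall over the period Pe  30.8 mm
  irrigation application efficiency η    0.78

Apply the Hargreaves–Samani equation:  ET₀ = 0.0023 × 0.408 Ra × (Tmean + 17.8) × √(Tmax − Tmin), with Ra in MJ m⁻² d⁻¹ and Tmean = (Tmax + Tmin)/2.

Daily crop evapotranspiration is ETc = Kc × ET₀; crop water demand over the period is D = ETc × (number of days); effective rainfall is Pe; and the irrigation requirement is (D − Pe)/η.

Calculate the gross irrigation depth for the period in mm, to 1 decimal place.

70.8 mm

Tmean = (29.9 + 11.0)/2 = 20.45 °C
0.408 Ra = 0.408 × 15.2 = 6.2016 mm/d equivalent
ET₀ = 0.0023 × 6.2016 × (20.45 + 17.8) × √18.9 = 0.0023 × 6.2016 × 38.25 × 4.3474 = 2.3719 mm/d
ETc = Kc × ET₀ = 1.17 × 2.3719 = 2.7751 mm/d
Crop demand D = ETc × 31 d = 2.7751 × 31 = 86.028 mm
D − Pe = 86.028 − 30.8 = 55.228 mm
Gross irrigation = 55.228 / 0.78 = 70.805 mm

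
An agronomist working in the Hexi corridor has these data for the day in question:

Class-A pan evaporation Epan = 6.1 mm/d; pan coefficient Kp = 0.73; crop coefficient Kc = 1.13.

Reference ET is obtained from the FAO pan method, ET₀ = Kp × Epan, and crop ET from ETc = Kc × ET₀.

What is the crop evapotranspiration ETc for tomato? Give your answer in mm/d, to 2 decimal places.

5.03 mm/d

ET₀ = 0.73 × 6.1 = 4.4530 mm/d
ETc = Kc × ET₀ = 1.13 × 4.4530 = 5.0319 mm/d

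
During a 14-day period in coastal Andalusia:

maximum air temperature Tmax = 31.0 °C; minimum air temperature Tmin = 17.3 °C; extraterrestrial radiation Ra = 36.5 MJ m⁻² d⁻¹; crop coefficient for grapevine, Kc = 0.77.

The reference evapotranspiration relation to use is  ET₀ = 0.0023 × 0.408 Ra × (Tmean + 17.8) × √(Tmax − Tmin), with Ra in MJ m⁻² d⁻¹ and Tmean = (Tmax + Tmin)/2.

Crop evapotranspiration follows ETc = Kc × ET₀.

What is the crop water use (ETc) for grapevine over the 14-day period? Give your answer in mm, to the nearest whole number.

Tmean = (31.0 + 17.3)/2 = 24.15 °C
0.408 Ra = 0.408 × 36.5 = 14.8920 mm/d equivalent
ET₀ = 0.0023 × 14.8920 × (24.15 + 17.8) × √13.7 = 0.0023 × 14.8920 × 41.95 × 3.7014 = 5.3184 mm/d
ETc = Kc × ET₀ = 0.77 × 5.3184 = 4.0952 mm/d
Over 14 days: 4.0952 × 14 = 57.333 mm

57 mm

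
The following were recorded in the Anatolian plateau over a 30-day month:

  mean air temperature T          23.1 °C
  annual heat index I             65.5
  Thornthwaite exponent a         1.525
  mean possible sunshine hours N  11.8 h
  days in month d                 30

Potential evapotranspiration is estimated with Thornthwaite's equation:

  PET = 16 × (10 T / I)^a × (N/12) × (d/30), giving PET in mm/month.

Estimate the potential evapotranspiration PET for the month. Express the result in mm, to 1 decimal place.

10T/I = 10 × 23.1 / 65.5 = 3.5267
(10T/I)^a = 3.5267^1.525 = 6.8350
Uncorrected PET = 16 × 6.8350 = 109.360 mm
Correction = (N/12)(d/30) = (11.8/12)(30/30) = 0.9833
PET = 109.360 × 0.9833 = 107.534 mm/month

107.5 mm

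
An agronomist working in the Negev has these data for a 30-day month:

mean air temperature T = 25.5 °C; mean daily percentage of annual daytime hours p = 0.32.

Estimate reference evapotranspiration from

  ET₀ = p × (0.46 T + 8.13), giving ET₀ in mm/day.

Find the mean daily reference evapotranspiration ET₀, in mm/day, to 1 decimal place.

ET₀ = 0.32 × (0.46 × 25.5 + 8.13) = 0.32 × 19.860 = 6.3552 mm/d

6.4 mm/day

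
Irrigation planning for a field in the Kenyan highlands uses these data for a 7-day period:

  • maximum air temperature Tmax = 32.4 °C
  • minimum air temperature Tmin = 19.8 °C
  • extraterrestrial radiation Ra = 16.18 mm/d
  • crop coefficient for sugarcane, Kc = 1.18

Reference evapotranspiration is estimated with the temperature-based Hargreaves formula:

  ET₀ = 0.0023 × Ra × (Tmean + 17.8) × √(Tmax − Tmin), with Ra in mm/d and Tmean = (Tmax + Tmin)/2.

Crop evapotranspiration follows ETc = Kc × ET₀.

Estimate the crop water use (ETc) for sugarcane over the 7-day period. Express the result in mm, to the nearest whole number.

48 mm

Tmean = (32.4 + 19.8)/2 = 26.10 °C
ET₀ = 0.0023 × 16.18 × (26.10 + 17.8) × √12.6 = 0.0023 × 16.18 × 43.90 × 3.5496 = 5.7990 mm/d
ETc = Kc × ET₀ = 1.18 × 5.7990 = 6.8428 mm/d
Over 7 days: 6.8428 × 7 = 47.900 mm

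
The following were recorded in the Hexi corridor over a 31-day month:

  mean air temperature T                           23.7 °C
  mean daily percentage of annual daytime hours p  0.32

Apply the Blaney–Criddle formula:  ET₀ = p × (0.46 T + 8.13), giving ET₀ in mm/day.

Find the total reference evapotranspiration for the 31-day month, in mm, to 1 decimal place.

ET₀ = 0.32 × (0.46 × 23.7 + 8.13) = 0.32 × 19.032 = 6.0902 mm/d
Monthly total = 6.0902 × 31 = 188.796 mm

188.8 mm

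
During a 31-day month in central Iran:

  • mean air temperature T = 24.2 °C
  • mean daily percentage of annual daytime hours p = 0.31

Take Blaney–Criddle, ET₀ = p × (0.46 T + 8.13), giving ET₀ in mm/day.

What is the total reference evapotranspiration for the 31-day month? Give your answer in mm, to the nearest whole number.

185 mm

ET₀ = 0.31 × (0.46 × 24.2 + 8.13) = 0.31 × 19.262 = 5.9712 mm/d
Monthly total = 5.9712 × 31 = 185.107 mm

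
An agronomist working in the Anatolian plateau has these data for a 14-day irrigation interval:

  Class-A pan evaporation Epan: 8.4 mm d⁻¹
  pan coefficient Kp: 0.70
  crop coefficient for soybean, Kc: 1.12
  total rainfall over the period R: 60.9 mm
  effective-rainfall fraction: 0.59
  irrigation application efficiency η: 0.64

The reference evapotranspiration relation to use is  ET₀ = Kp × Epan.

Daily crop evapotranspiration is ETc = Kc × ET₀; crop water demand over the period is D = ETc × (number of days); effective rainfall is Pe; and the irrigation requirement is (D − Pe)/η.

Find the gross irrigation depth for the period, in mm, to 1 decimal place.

87.9 mm

ET₀ = 0.70 × 8.4 = 5.8800 mm/d
ETc = Kc × ET₀ = 1.12 × 5.8800 = 6.5856 mm/d
Crop demand D = ETc × 14 d = 6.5856 × 14 = 92.198 mm
Pe = 0.59 × 60.9 = 35.931 mm
D − Pe = 92.198 − 35.931 = 56.267 mm
Gross irrigation = 56.267 / 0.64 = 87.917 mm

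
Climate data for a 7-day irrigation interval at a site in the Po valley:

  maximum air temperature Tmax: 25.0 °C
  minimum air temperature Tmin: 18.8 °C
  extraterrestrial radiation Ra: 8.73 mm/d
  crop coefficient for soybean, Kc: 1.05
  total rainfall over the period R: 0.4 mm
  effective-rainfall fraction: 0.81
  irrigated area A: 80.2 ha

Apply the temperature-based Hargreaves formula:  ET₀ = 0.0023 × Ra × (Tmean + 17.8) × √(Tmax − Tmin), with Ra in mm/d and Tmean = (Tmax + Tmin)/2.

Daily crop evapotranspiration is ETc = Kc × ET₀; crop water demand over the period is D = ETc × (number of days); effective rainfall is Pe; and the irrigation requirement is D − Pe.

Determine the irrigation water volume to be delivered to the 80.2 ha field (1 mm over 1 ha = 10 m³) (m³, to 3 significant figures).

11400 m³

Tmean = (25.0 + 18.8)/2 = 21.90 °C
ET₀ = 0.0023 × 8.73 × (21.90 + 17.8) × √6.2 = 0.0023 × 8.73 × 39.70 × 2.4900 = 1.9849 mm/d
ETc = Kc × ET₀ = 1.05 × 1.9849 = 2.0841 mm/d
Crop demand D = ETc × 7 d = 2.0841 × 7 = 14.589 mm
Pe = 0.81 × 0.4 = 0.324 mm
D − Pe = 14.589 − 0.324 = 14.265 mm
Volume = 14.265 mm × 80.2 ha × 10 = 11440.5 m³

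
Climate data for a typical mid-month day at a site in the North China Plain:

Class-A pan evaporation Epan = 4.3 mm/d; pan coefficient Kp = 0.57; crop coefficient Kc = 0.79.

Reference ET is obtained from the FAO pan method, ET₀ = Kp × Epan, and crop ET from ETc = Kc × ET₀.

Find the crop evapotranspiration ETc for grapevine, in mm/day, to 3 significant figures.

1.94 mm/day

ET₀ = 0.57 × 4.3 = 2.4510 mm/d
ETc = Kc × ET₀ = 0.79 × 2.4510 = 1.9363 mm/d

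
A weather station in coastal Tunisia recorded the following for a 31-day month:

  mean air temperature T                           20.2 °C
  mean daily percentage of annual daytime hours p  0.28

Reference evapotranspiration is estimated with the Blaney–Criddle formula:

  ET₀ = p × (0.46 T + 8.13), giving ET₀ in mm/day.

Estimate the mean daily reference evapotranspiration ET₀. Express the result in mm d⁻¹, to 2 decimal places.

ET₀ = 0.28 × (0.46 × 20.2 + 8.13) = 0.28 × 17.422 = 4.8782 mm/d

4.88 mm d⁻¹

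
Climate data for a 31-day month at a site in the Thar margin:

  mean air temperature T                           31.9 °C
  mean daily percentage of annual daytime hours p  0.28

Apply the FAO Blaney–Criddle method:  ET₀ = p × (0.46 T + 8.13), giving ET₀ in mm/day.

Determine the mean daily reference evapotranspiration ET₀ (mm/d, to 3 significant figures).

6.39 mm/d

ET₀ = 0.28 × (0.46 × 31.9 + 8.13) = 0.28 × 22.804 = 6.3851 mm/d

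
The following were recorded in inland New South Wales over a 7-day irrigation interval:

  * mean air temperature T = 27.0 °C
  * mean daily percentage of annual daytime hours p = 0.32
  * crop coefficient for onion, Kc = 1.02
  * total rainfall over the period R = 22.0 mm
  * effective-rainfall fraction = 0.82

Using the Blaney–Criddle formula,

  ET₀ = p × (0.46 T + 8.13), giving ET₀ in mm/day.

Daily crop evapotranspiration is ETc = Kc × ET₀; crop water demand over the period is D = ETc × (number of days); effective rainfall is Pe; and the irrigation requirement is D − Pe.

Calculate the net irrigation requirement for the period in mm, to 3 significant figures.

28.9 mm

ET₀ = 0.32 × (0.46 × 27.0 + 8.13) = 0.32 × 20.550 = 6.5760 mm/d
ETc = Kc × ET₀ = 1.02 × 6.5760 = 6.7075 mm/d
Crop demand D = ETc × 7 d = 6.7075 × 7 = 46.953 mm
Pe = 0.82 × 22.0 = 18.040 mm
D − Pe = 46.953 − 18.040 = 28.913 mm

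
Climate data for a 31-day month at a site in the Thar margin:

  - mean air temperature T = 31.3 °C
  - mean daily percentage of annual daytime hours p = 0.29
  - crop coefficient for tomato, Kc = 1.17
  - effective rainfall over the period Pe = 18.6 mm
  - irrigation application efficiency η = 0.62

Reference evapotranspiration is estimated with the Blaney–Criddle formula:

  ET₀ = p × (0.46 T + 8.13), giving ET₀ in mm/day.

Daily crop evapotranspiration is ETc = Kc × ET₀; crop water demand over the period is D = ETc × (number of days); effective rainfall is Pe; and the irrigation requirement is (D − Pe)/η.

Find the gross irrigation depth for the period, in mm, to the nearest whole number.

ET₀ = 0.29 × (0.46 × 31.3 + 8.13) = 0.29 × 22.528 = 6.5331 mm/d
ETc = Kc × ET₀ = 1.17 × 6.5331 = 7.6437 mm/d
Crop demand D = ETc × 31 d = 7.6437 × 31 = 236.955 mm
D − Pe = 236.955 − 18.6 = 218.355 mm
Gross irrigation = 218.355 / 0.62 = 352.185 mm

352 mm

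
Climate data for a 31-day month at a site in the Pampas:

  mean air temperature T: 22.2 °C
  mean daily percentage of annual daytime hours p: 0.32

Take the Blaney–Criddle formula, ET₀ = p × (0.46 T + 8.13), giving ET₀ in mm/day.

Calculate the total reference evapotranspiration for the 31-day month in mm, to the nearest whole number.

ET₀ = 0.32 × (0.46 × 22.2 + 8.13) = 0.32 × 18.342 = 5.8694 mm/d
Monthly total = 5.8694 × 31 = 181.951 mm

182 mm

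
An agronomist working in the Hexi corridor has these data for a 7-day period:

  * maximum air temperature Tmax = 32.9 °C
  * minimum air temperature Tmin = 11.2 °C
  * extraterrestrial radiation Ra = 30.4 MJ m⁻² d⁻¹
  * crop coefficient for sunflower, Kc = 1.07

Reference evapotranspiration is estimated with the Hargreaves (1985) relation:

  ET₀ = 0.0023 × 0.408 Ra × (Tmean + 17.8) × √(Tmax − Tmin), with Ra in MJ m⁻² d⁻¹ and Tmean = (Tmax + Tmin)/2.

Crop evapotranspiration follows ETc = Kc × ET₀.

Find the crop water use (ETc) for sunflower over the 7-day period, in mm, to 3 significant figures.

39.7 mm

Tmean = (32.9 + 11.2)/2 = 22.05 °C
0.408 Ra = 0.408 × 30.4 = 12.4032 mm/d equivalent
ET₀ = 0.0023 × 12.4032 × (22.05 + 17.8) × √21.7 = 0.0023 × 12.4032 × 39.85 × 4.6583 = 5.2956 mm/d
ETc = Kc × ET₀ = 1.07 × 5.2956 = 5.6663 mm/d
Over 7 days: 5.6663 × 7 = 39.664 mm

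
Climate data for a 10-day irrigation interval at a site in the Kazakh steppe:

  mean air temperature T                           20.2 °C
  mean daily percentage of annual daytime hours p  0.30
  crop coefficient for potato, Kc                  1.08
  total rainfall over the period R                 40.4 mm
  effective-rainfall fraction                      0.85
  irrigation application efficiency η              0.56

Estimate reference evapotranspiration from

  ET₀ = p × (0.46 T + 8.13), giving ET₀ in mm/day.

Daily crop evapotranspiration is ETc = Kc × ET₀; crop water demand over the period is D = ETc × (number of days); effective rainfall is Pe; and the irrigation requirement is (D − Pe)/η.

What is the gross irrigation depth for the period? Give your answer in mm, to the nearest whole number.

ET₀ = 0.30 × (0.46 × 20.2 + 8.13) = 0.30 × 17.422 = 5.2266 mm/d
ETc = Kc × ET₀ = 1.08 × 5.2266 = 5.6447 mm/d
Crop demand D = ETc × 10 d = 5.6447 × 10 = 56.447 mm
Pe = 0.85 × 40.4 = 34.340 mm
D − Pe = 56.447 − 34.340 = 22.107 mm
Gross irrigation = 22.107 / 0.56 = 39.477 mm

39 mm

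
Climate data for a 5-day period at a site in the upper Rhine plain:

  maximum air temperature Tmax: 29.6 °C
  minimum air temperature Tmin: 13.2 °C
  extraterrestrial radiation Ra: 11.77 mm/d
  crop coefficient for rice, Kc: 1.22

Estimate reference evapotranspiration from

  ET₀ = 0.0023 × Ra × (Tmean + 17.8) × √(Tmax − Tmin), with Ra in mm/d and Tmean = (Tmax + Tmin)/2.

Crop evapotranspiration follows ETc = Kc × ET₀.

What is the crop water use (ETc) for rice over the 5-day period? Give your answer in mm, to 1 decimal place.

Tmean = (29.6 + 13.2)/2 = 21.40 °C
ET₀ = 0.0023 × 11.77 × (21.40 + 17.8) × √16.4 = 0.0023 × 11.77 × 39.20 × 4.0497 = 4.2975 mm/d
ETc = Kc × ET₀ = 1.22 × 4.2975 = 5.2430 mm/d
Over 5 days: 5.2430 × 5 = 26.215 mm

26.2 mm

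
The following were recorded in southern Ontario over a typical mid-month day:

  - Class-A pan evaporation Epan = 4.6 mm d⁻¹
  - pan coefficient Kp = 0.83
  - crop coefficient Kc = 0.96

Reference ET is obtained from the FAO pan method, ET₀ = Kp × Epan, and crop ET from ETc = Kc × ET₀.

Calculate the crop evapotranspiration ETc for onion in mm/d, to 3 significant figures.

ET₀ = 0.83 × 4.6 = 3.8180 mm/d
ETc = Kc × ET₀ = 0.96 × 3.8180 = 3.6653 mm/d

3.67 mm/d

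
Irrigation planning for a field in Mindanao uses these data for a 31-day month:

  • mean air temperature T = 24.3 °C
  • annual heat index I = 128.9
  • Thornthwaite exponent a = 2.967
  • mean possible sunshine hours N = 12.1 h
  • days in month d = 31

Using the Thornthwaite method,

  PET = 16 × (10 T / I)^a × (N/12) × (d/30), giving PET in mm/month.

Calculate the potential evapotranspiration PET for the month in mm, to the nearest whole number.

10T/I = 10 × 24.3 / 128.9 = 1.8852
(10T/I)^a = 1.8852^2.967 = 6.5612
Uncorrected PET = 16 × 6.5612 = 104.979 mm
Correction = (N/12)(d/30) = (12.1/12)(31/30) = 1.0419
PET = 104.979 × 1.0419 = 109.378 mm/month

109 mm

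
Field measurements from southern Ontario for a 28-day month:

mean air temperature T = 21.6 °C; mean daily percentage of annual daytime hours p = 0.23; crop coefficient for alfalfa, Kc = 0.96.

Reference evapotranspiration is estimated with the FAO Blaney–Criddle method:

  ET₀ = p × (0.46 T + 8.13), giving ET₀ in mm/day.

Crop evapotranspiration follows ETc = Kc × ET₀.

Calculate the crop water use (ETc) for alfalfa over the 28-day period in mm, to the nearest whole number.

112 mm

ET₀ = 0.23 × (0.46 × 21.6 + 8.13) = 0.23 × 18.066 = 4.1552 mm/d
ETc = Kc × ET₀ = 0.96 × 4.1552 = 3.9890 mm/d
Over 28 days: 3.9890 × 28 = 111.692 mm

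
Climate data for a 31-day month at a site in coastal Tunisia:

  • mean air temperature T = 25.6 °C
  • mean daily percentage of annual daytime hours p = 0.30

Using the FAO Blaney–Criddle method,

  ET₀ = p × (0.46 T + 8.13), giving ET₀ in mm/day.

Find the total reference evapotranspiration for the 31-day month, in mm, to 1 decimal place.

185.1 mm

ET₀ = 0.30 × (0.46 × 25.6 + 8.13) = 0.30 × 19.906 = 5.9718 mm/d
Monthly total = 5.9718 × 31 = 185.126 mm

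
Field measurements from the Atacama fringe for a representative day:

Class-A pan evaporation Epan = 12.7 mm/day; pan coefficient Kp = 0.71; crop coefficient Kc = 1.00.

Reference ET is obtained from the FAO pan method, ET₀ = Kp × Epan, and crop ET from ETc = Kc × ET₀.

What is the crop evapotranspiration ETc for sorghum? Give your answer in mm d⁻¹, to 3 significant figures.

9.02 mm d⁻¹

ET₀ = 0.71 × 12.7 = 9.0170 mm/d
ETc = Kc × ET₀ = 1.00 × 9.0170 = 9.0170 mm/d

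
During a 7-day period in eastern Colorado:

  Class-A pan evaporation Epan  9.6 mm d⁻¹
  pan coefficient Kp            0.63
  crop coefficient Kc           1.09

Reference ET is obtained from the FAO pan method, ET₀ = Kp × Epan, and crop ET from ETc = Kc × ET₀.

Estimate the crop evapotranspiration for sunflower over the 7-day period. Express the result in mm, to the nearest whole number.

ET₀ = 0.63 × 9.6 = 6.0480 mm/d
ETc = Kc × ET₀ = 1.09 × 6.0480 = 6.5923 mm/d
Over 7 days: 6.5923 × 7 = 46.146 mm

46 mm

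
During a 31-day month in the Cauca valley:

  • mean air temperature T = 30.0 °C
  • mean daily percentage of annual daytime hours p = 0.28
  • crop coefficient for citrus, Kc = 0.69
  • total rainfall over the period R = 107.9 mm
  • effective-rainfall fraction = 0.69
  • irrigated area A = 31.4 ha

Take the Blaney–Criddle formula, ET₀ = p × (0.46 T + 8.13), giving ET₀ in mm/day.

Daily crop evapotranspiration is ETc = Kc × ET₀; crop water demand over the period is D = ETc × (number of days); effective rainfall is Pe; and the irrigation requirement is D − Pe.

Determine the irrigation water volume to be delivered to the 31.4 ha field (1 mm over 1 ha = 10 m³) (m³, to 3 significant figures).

17900 m³

ET₀ = 0.28 × (0.46 × 30.0 + 8.13) = 0.28 × 21.930 = 6.1404 mm/d
ETc = Kc × ET₀ = 0.69 × 6.1404 = 4.2369 mm/d
Crop demand D = ETc × 31 d = 4.2369 × 31 = 131.344 mm
Pe = 0.69 × 107.9 = 74.451 mm
D − Pe = 131.344 − 74.451 = 56.893 mm
Volume = 56.893 mm × 31.4 ha × 10 = 17864.4 m³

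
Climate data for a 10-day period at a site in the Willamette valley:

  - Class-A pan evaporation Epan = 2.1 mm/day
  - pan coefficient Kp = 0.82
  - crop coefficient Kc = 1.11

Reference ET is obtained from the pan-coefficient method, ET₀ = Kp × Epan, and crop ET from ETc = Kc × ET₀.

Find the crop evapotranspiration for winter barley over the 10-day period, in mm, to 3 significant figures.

ET₀ = 0.82 × 2.1 = 1.7220 mm/d
ETc = Kc × ET₀ = 1.11 × 1.7220 = 1.9114 mm/d
Over 10 days: 1.9114 × 10 = 19.114 mm

19.1 mm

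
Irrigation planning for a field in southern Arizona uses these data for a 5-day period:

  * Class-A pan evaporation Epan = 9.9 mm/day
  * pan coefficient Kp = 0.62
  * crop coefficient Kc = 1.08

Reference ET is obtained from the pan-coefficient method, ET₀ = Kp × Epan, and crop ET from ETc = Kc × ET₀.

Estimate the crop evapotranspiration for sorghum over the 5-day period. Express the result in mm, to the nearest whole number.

33 mm

ET₀ = 0.62 × 9.9 = 6.1380 mm/d
ETc = Kc × ET₀ = 1.08 × 6.1380 = 6.6290 mm/d
Over 5 days: 6.6290 × 5 = 33.145 mm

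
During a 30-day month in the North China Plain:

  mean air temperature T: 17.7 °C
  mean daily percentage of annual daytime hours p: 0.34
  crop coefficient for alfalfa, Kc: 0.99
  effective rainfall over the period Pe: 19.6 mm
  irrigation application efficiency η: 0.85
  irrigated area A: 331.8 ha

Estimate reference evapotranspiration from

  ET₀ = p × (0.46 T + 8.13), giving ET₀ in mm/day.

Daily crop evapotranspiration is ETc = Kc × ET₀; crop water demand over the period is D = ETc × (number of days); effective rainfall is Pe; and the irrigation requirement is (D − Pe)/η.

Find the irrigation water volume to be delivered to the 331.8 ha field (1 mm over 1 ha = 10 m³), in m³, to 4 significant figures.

ET₀ = 0.34 × (0.46 × 17.7 + 8.13) = 0.34 × 16.272 = 5.5325 mm/d
ETc = Kc × ET₀ = 0.99 × 5.5325 = 5.4772 mm/d
Crop demand D = ETc × 30 d = 5.4772 × 30 = 164.316 mm
D − Pe = 164.316 − 19.6 = 144.716 mm
Gross irrigation = 144.716 / 0.85 = 170.254 mm
Volume = 170.254 mm × 331.8 ha × 10 = 564902.8 m³

564900 m³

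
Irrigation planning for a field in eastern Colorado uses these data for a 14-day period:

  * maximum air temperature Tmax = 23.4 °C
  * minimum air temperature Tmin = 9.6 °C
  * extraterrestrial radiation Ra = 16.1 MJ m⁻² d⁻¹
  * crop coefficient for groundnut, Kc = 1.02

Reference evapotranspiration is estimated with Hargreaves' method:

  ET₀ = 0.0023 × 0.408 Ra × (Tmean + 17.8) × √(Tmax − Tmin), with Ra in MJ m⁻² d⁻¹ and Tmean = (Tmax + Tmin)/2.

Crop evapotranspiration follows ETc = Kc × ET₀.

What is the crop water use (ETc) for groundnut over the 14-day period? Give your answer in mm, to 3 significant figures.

Tmean = (23.4 + 9.6)/2 = 16.50 °C
0.408 Ra = 0.408 × 16.1 = 6.5688 mm/d equivalent
ET₀ = 0.0023 × 6.5688 × (16.50 + 17.8) × √13.8 = 0.0023 × 6.5688 × 34.30 × 3.7148 = 1.9251 mm/d
ETc = Kc × ET₀ = 1.02 × 1.9251 = 1.9636 mm/d
Over 14 days: 1.9636 × 14 = 27.490 mm

27.5 mm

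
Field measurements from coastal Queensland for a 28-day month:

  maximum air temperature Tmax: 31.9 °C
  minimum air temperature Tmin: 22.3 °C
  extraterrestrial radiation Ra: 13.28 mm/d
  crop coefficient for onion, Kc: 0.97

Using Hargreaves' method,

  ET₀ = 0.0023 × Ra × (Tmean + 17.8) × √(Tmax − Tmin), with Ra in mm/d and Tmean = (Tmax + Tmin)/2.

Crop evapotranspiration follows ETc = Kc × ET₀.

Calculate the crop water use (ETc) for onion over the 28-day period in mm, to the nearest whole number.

Tmean = (31.9 + 22.3)/2 = 27.10 °C
ET₀ = 0.0023 × 13.28 × (27.10 + 17.8) × √9.6 = 0.0023 × 13.28 × 44.90 × 3.0984 = 4.2492 mm/d
ETc = Kc × ET₀ = 0.97 × 4.2492 = 4.1217 mm/d
Over 28 days: 4.1217 × 28 = 115.408 mm

115 mm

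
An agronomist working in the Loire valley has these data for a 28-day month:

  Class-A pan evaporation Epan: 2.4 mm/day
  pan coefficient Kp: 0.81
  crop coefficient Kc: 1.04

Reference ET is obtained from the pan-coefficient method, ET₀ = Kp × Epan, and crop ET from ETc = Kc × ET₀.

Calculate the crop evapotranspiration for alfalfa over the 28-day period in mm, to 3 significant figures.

ET₀ = 0.81 × 2.4 = 1.9440 mm/d
ETc = Kc × ET₀ = 1.04 × 1.9440 = 2.0218 mm/d
Over 28 days: 2.0218 × 28 = 56.610 mm

56.6 mm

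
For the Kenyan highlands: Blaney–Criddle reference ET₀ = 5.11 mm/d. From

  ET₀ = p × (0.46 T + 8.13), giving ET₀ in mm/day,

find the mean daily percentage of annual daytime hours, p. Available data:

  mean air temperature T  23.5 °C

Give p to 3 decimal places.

0.270

p = ET₀ / (0.46 T + 8.13) = 5.11 / (0.46 × 23.5 + 8.13) = 5.11 / 18.940 = 0.2698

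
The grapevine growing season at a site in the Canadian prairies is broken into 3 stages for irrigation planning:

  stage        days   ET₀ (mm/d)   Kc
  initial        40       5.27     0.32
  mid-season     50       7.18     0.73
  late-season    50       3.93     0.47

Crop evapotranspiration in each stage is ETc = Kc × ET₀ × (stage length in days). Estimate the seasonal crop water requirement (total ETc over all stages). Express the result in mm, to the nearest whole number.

422 mm

initial: 0.32 × 5.27 × 40 = 67.46 mm
mid-season: 0.73 × 7.18 × 50 = 262.07 mm
late-season: 0.47 × 3.93 × 50 = 92.36 mm
Seasonal total = 421.89 mm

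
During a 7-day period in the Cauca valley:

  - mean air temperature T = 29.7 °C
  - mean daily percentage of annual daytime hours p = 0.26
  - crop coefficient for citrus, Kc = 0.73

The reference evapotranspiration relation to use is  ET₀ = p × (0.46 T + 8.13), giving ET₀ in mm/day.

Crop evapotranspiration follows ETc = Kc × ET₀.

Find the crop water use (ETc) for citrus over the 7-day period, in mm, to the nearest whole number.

29 mm

ET₀ = 0.26 × (0.46 × 29.7 + 8.13) = 0.26 × 21.792 = 5.6659 mm/d
ETc = Kc × ET₀ = 0.73 × 5.6659 = 4.1361 mm/d
Over 7 days: 4.1361 × 7 = 28.953 mm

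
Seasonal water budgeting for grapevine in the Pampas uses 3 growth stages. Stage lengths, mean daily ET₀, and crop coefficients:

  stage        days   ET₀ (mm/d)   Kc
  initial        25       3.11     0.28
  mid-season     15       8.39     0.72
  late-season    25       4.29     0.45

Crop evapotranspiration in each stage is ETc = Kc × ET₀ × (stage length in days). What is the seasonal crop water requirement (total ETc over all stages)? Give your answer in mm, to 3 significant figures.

161 mm

initial: 0.28 × 3.11 × 25 = 21.77 mm
mid-season: 0.72 × 8.39 × 15 = 90.61 mm
late-season: 0.45 × 4.29 × 25 = 48.26 mm
Seasonal total = 160.64 mm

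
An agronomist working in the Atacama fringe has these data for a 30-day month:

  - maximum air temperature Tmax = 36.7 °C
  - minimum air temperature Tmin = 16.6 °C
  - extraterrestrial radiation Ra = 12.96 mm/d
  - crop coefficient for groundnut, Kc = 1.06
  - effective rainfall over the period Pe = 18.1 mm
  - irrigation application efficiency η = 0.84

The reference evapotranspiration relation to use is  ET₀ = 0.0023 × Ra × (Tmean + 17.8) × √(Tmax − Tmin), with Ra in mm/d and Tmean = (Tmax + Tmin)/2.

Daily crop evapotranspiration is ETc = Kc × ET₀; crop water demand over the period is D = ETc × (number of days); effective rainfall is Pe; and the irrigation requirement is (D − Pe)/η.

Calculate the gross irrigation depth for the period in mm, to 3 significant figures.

203 mm

Tmean = (36.7 + 16.6)/2 = 26.65 °C
ET₀ = 0.0023 × 12.96 × (26.65 + 17.8) × √20.1 = 0.0023 × 12.96 × 44.45 × 4.4833 = 5.9402 mm/d
ETc = Kc × ET₀ = 1.06 × 5.9402 = 6.2966 mm/d
Crop demand D = ETc × 30 d = 6.2966 × 30 = 188.898 mm
D − Pe = 188.898 − 18.1 = 170.798 mm
Gross irrigation = 170.798 / 0.84 = 203.331 mm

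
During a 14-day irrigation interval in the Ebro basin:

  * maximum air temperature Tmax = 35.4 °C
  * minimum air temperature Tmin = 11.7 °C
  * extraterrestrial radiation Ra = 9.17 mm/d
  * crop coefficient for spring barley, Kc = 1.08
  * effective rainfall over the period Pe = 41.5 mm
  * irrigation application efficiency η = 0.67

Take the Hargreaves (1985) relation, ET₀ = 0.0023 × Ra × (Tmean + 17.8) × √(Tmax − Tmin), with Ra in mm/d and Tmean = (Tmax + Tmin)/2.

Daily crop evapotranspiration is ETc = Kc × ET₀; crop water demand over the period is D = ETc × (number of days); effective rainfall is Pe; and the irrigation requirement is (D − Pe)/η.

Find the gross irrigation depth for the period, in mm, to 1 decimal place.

33.9 mm

Tmean = (35.4 + 11.7)/2 = 23.55 °C
ET₀ = 0.0023 × 9.17 × (23.55 + 17.8) × √23.7 = 0.0023 × 9.17 × 41.35 × 4.8683 = 4.2457 mm/d
ETc = Kc × ET₀ = 1.08 × 4.2457 = 4.5854 mm/d
Crop demand D = ETc × 14 d = 4.5854 × 14 = 64.196 mm
D − Pe = 64.196 − 41.5 = 22.696 mm
Gross irrigation = 22.696 / 0.67 = 33.875 mm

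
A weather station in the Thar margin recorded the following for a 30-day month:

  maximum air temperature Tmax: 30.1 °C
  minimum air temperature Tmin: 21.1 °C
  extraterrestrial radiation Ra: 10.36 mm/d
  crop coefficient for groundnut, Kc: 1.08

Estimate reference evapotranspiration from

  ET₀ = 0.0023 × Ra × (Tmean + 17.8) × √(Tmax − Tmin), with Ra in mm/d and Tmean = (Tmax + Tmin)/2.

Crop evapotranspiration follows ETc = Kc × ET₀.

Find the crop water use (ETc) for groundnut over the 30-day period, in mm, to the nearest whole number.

101 mm

Tmean = (30.1 + 21.1)/2 = 25.60 °C
ET₀ = 0.0023 × 10.36 × (25.60 + 17.8) × √9.0 = 0.0023 × 10.36 × 43.40 × 3.0000 = 3.1024 mm/d
ETc = Kc × ET₀ = 1.08 × 3.1024 = 3.3506 mm/d
Over 30 days: 3.3506 × 30 = 100.518 mm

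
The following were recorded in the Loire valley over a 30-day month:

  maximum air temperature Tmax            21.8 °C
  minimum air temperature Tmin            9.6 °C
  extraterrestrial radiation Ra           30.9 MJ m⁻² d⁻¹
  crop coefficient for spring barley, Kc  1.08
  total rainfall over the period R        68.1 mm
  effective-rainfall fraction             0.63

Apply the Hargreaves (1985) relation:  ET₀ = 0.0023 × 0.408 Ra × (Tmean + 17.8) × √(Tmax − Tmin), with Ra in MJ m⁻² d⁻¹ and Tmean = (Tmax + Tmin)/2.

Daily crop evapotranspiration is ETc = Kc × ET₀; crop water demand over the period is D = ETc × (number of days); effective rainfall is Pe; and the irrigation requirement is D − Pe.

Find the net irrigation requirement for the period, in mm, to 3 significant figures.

67.0 mm

Tmean = (21.8 + 9.6)/2 = 15.70 °C
0.408 Ra = 0.408 × 30.9 = 12.6072 mm/d equivalent
ET₀ = 0.0023 × 12.6072 × (15.70 + 17.8) × √12.2 = 0.0023 × 12.6072 × 33.50 × 3.4928 = 3.3929 mm/d
ETc = Kc × ET₀ = 1.08 × 3.3929 = 3.6643 mm/d
Crop demand D = ETc × 30 d = 3.6643 × 30 = 109.929 mm
Pe = 0.63 × 68.1 = 42.903 mm
D − Pe = 109.929 − 42.903 = 67.026 mm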